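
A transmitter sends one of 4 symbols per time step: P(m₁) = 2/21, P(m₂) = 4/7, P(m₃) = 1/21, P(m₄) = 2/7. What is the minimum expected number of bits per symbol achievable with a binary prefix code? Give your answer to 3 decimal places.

1.571 bits/symbol

Repeatedly combine the two least-probable nodes; the expected code length is the sum of the merged weights.
merge 1/21 + 2/21 → 1/7
merge 1/7 + 2/7 → 3/7
merge 3/7 + 4/7 → 1
L = 1/7 + 3/7 + 1 = 11/7 ≈ 1.571 bits/symbol.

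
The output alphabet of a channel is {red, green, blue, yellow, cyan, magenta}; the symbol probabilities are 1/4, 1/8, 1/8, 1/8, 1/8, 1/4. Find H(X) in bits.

Each probability is a power of 1/2, so log₂(1/p) is an integer.
H = Σ p·log₂(1/p) = 1/4·2 + 1/8·3 + 1/8·3 + 1/8·3 + 1/8·3 + 1/4·2 = 2.5 bits.

2.5 bits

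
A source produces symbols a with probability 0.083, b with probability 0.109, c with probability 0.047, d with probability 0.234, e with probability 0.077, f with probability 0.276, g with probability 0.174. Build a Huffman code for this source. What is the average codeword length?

Repeatedly combine the two least-probable nodes; the expected code length is the sum of the merged weights.
merge 47/1000 + 77/1000 → 31/250
merge 83/1000 + 109/1000 → 24/125
merge 31/250 + 87/500 → 149/500
merge 24/125 + 117/500 → 213/500
merge 69/250 + 149/500 → 287/500
merge 213/500 + 287/500 → 1
L = 31/250 + 24/125 + 149/500 + 213/500 + 287/500 + 1 = 1307/500 = 2.614 bits/symbol.

2.614 bits/symbol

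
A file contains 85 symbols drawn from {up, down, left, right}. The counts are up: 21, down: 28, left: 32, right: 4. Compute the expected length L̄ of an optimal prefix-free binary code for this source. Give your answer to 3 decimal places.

1.918 bits/symbol

Probabilities are the counts divided by 85.
Repeatedly combine the two least-probable nodes; the expected code length is the sum of the merged weights.
merge 4/85 + 21/85 → 5/17
merge 5/17 + 28/85 → 53/85
merge 32/85 + 53/85 → 1
L = 5/17 + 53/85 + 1 = 163/85 ≈ 1.918 bits/symbol.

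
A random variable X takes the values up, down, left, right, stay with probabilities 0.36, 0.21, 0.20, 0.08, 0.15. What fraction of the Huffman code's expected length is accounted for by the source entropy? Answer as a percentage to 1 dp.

97.3%

Entropy H = −Σ p log₂ p ≈ 2.1699 bits.
Huffman merges: 2/25+3/20→23/100; 1/5+21/100→41/100; 23/100+9/25→59/100; 41/100+59/100→1. L = 223/100 ≈ 2.2300.
Efficiency = H/L = 2.1699/2.2300 = 97.3%.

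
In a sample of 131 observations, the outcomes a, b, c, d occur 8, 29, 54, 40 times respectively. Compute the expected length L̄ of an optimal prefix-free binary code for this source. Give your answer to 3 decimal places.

Probabilities are the counts divided by 131.
Repeatedly combine the two least-probable nodes; the expected code length is the sum of the merged weights.
merge 8/131 + 29/131 → 37/131
merge 37/131 + 40/131 → 77/131
merge 54/131 + 77/131 → 1
L = 37/131 + 77/131 + 1 = 245/131 ≈ 1.870 bits/symbol.

1.870 bits/symbol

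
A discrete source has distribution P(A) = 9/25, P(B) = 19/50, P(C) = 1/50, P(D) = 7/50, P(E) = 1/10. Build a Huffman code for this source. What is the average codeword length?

Repeatedly combine the two least-probable nodes; the expected code length is the sum of the merged weights.
merge 1/50 + 1/10 → 3/25
merge 3/25 + 7/50 → 13/50
merge 13/50 + 9/25 → 31/50
merge 19/50 + 31/50 → 1
L = 3/25 + 13/50 + 31/50 + 1 = 2 bits/symbol.

2 bits/symbol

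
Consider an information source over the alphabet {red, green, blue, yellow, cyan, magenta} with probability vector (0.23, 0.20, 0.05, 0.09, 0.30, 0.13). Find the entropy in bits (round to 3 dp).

H = −Σ pᵢ log₂ pᵢ.
−0.23·log₂(0.23) = 0.4877
−0.20·log₂(0.20) = 0.4644
−0.05·log₂(0.05) = 0.2161
−0.09·log₂(0.09) = 0.3127
−0.30·log₂(0.30) = 0.5211
−0.13·log₂(0.13) = 0.3826
Sum ≈ 2.3845 → 2.385 bits.

2.385 bits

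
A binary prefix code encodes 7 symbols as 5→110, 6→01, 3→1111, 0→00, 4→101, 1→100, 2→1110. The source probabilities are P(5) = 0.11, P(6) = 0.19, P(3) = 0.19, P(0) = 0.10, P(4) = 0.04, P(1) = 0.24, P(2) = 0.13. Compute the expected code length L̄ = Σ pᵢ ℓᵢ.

L̄ = Σ pᵢ·ℓᵢ = 0.11·3 + 0.19·2 + 0.19·4 + 0.10·2 + 0.04·3 + 0.24·3 + 0.13·4 = 3.03 bits/symbol.

3.03 bits/symbol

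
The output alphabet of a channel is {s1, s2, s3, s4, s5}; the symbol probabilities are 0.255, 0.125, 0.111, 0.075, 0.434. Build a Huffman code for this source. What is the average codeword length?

2.063 bits/symbol

Repeatedly combine the two least-probable nodes; the expected code length is the sum of the merged weights.
merge 3/40 + 111/1000 → 93/500
merge 1/8 + 93/500 → 311/1000
merge 51/200 + 311/1000 → 283/500
merge 217/500 + 283/500 → 1
L = 93/500 + 311/1000 + 283/500 + 1 = 2063/1000 = 2.063 bits/symbol.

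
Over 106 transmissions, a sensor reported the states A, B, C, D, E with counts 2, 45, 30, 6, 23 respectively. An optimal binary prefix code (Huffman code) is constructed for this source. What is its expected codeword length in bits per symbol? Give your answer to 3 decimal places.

Probabilities are the counts divided by 106.
Repeatedly combine the two least-probable nodes; the expected code length is the sum of the merged weights.
merge 1/53 + 3/53 → 4/53
merge 4/53 + 23/106 → 31/106
merge 15/53 + 31/106 → 61/106
merge 45/106 + 61/106 → 1
L = 4/53 + 31/106 + 61/106 + 1 = 103/53 ≈ 1.943 bits/symbol.

1.943 bits/symbol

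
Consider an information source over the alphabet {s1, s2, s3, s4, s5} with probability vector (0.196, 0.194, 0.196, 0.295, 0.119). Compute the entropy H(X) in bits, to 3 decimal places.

H = −Σ pᵢ log₂ pᵢ.
−0.196·log₂(0.196) = 0.4608
−0.194·log₂(0.194) = 0.4590
−0.196·log₂(0.196) = 0.4608
−0.295·log₂(0.295) = 0.5196
−0.119·log₂(0.119) = 0.3654
Sum ≈ 2.2656 → 2.266 bits.

2.266 bits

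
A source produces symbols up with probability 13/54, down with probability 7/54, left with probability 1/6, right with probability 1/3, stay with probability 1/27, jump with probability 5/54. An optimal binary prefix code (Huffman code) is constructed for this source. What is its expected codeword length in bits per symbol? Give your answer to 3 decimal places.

Repeatedly combine the two least-probable nodes; the expected code length is the sum of the merged weights.
merge 1/27 + 5/54 → 7/54
merge 7/54 + 7/54 → 7/27
merge 1/6 + 13/54 → 11/27
merge 7/27 + 1/3 → 16/27
merge 11/27 + 16/27 → 1
L = 7/54 + 7/27 + 11/27 + 16/27 + 1 = 43/18 ≈ 2.389 bits/symbol.

2.389 bits/symbol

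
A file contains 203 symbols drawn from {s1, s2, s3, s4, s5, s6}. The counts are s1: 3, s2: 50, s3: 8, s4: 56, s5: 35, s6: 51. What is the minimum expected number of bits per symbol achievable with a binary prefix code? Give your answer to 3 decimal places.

2.281 bits/symbol

Probabilities are the counts divided by 203.
Repeatedly combine the two least-probable nodes; the expected code length is the sum of the merged weights.
merge 3/203 + 8/203 → 11/203
merge 11/203 + 5/29 → 46/203
merge 46/203 + 50/203 → 96/203
merge 51/203 + 8/29 → 107/203
merge 96/203 + 107/203 → 1
L = 11/203 + 46/203 + 96/203 + 107/203 + 1 = 463/203 ≈ 2.281 bits/symbol.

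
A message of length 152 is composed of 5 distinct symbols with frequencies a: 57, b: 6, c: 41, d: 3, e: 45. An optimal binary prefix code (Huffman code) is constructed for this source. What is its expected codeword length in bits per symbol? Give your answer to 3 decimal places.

2.013 bits/symbol

Probabilities are the counts divided by 152.
Repeatedly combine the two least-probable nodes; the expected code length is the sum of the merged weights.
merge 3/152 + 3/76 → 9/152
merge 9/152 + 41/152 → 25/76
merge 45/152 + 25/76 → 5/8
merge 3/8 + 5/8 → 1
L = 9/152 + 25/76 + 5/8 + 1 = 153/76 ≈ 2.013 bits/symbol.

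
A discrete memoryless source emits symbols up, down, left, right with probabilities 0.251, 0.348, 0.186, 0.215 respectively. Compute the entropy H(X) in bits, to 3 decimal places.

H = −Σ pᵢ log₂ pᵢ.
−0.251·log₂(0.251) = 0.5006
−0.348·log₂(0.348) = 0.5299
−0.186·log₂(0.186) = 0.4514
−0.215·log₂(0.215) = 0.4768
Sum ≈ 1.9586 → 1.959 bits.

1.959 bits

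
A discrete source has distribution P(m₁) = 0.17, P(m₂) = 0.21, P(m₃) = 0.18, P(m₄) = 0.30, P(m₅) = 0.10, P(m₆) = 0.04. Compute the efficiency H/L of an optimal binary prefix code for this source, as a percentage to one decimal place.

Entropy H = −Σ p log₂ p ≈ 2.3918 bits.
Huffman merges: 1/25+1/10→7/50; 7/50+17/100→31/100; 9/50+21/100→39/100; 3/10+31/100→61/100; 39/100+61/100→1. L = 49/20 ≈ 2.4500.
Efficiency = H/L = 2.3918/2.4500 = 97.6%.

97.6%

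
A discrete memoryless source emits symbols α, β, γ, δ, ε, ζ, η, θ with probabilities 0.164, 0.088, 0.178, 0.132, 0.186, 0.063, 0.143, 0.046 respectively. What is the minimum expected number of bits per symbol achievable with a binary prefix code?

2.923 bits/symbol

Repeatedly combine the two least-probable nodes; the expected code length is the sum of the merged weights.
merge 23/500 + 63/1000 → 109/1000
merge 11/125 + 109/1000 → 197/1000
merge 33/250 + 143/1000 → 11/40
merge 41/250 + 89/500 → 171/500
merge 93/500 + 197/1000 → 383/1000
merge 11/40 + 171/500 → 617/1000
merge 383/1000 + 617/1000 → 1
L = 109/1000 + 197/1000 + 11/40 + 171/500 + 383/1000 + 617/1000 + 1 = 2923/1000 = 2.923 bits/symbol.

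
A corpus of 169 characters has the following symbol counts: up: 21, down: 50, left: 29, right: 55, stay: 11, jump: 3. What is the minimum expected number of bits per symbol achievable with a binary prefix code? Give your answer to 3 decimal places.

2.290 bits/symbol

Probabilities are the counts divided by 169.
Repeatedly combine the two least-probable nodes; the expected code length is the sum of the merged weights.
merge 3/169 + 11/169 → 14/169
merge 14/169 + 21/169 → 35/169
merge 29/169 + 35/169 → 64/169
merge 50/169 + 55/169 → 105/169
merge 64/169 + 105/169 → 1
L = 14/169 + 35/169 + 64/169 + 105/169 + 1 = 387/169 ≈ 2.290 bits/symbol.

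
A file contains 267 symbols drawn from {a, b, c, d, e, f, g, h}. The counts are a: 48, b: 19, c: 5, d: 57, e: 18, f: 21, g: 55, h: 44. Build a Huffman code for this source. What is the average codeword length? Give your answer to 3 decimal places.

Probabilities are the counts divided by 267.
Repeatedly combine the two least-probable nodes; the expected code length is the sum of the merged weights.
merge 5/267 + 6/89 → 23/267
merge 19/267 + 7/89 → 40/267
merge 23/267 + 40/267 → 21/89
merge 44/267 + 16/89 → 92/267
merge 55/267 + 19/89 → 112/267
merge 21/89 + 92/267 → 155/267
merge 112/267 + 155/267 → 1
L = 23/267 + 40/267 + 21/89 + 92/267 + 112/267 + 155/267 + 1 = 752/267 ≈ 2.816 bits/symbol.

2.816 bits/symbol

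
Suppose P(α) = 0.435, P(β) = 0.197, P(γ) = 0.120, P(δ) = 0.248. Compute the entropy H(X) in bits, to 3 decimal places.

H = −Σ pᵢ log₂ pᵢ.
−0.435·log₂(0.435) = 0.5224
−0.197·log₂(0.197) = 0.4617
−0.120·log₂(0.120) = 0.3671
−0.248·log₂(0.248) = 0.4989
Sum ≈ 1.8501 → 1.850 bits.

1.850 bits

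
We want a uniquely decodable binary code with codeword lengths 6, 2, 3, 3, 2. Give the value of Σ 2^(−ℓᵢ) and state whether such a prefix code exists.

With common denominator 2^6 = 64: Σ 2^(−ℓᵢ) = 1/64 + 16/64 + 8/64 + 8/64 + 16/64 = 49/64 = 0.765625.
Kraft's inequality requires Σ ≤ 1; here Σ = 0.765625 ≤ 1, so such a prefix code exists.

0.765625; yes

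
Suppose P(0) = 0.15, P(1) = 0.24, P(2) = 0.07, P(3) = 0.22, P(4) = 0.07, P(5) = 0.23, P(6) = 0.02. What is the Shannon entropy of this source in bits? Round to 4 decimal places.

2.5229 bits

H = −Σ pᵢ log₂ pᵢ.
−0.15·log₂(0.15) = 0.4105
−0.24·log₂(0.24) = 0.4941
−0.07·log₂(0.07) = 0.2686
−0.22·log₂(0.22) = 0.4806
−0.07·log₂(0.07) = 0.2686
−0.23·log₂(0.23) = 0.4877
−0.02·log₂(0.02) = 0.1129
Sum ≈ 2.5229 → 2.5229 bits.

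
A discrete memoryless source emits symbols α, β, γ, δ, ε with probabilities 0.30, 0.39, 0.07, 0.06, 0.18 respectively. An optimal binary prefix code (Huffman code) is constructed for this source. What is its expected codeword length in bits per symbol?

Repeatedly combine the two least-probable nodes; the expected code length is the sum of the merged weights.
merge 3/50 + 7/100 → 13/100
merge 13/100 + 9/50 → 31/100
merge 3/10 + 31/100 → 61/100
merge 39/100 + 61/100 → 1
L = 13/100 + 31/100 + 61/100 + 1 = 41/20 = 2.05 bits/symbol.

2.05 bits/symbol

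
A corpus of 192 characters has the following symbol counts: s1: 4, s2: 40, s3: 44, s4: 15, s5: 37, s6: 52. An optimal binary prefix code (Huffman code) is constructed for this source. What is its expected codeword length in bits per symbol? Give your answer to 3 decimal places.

Probabilities are the counts divided by 192.
Repeatedly combine the two least-probable nodes; the expected code length is the sum of the merged weights.
merge 1/48 + 5/64 → 19/192
merge 19/192 + 37/192 → 7/24
merge 5/24 + 11/48 → 7/16
merge 13/48 + 7/24 → 9/16
merge 7/16 + 9/16 → 1
L = 19/192 + 7/24 + 7/16 + 9/16 + 1 = 153/64 ≈ 2.391 bits/symbol.

2.391 bits/symbol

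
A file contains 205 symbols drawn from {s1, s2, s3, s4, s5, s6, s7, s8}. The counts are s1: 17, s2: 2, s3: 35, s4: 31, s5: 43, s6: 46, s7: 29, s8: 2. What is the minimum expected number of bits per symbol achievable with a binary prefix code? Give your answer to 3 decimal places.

2.688 bits/symbol

Probabilities are the counts divided by 205.
Repeatedly combine the two least-probable nodes; the expected code length is the sum of the merged weights.
merge 2/205 + 2/205 → 4/205
merge 4/205 + 17/205 → 21/205
merge 21/205 + 29/205 → 10/41
merge 31/205 + 7/41 → 66/205
merge 43/205 + 46/205 → 89/205
merge 10/41 + 66/205 → 116/205
merge 89/205 + 116/205 → 1
L = 4/205 + 21/205 + 10/41 + 66/205 + 89/205 + 116/205 + 1 = 551/205 ≈ 2.688 bits/symbol.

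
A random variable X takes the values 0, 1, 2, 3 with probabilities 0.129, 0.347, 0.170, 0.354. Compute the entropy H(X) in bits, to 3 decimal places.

H = −Σ pᵢ log₂ pᵢ.
−0.129·log₂(0.129) = 0.3811
−0.347·log₂(0.347) = 0.5299
−0.170·log₂(0.170) = 0.4346
−0.354·log₂(0.354) = 0.5304
Sum ≈ 1.8759 → 1.876 bits.

1.876 bits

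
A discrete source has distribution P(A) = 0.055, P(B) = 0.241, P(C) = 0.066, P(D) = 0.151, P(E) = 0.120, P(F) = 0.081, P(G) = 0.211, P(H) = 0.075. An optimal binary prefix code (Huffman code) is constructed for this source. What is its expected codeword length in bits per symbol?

2.825 bits/symbol

Repeatedly combine the two least-probable nodes; the expected code length is the sum of the merged weights.
merge 11/200 + 33/500 → 121/1000
merge 3/40 + 81/1000 → 39/250
merge 3/25 + 121/1000 → 241/1000
merge 151/1000 + 39/250 → 307/1000
merge 211/1000 + 241/1000 → 113/250
merge 241/1000 + 307/1000 → 137/250
merge 113/250 + 137/250 → 1
L = 121/1000 + 39/250 + 241/1000 + 307/1000 + 113/250 + 137/250 + 1 = 113/40 = 2.825 bits/symbol.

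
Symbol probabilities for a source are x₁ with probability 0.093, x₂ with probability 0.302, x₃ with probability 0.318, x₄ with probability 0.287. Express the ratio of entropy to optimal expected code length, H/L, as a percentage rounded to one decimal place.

94.1%

Entropy H = −Σ p log₂ p ≈ 1.8828 bits.
Huffman merges: 93/1000+287/1000→19/50; 151/500+159/500→31/50; 19/50+31/50→1. L = 2 ≈ 2.0000.
Efficiency = H/L = 1.8828/2.0000 = 94.1%.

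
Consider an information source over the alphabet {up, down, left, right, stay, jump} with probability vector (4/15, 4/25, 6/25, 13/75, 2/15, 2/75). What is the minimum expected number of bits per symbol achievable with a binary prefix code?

2.48 bits/symbol

Repeatedly combine the two least-probable nodes; the expected code length is the sum of the merged weights.
merge 2/75 + 2/15 → 4/25
merge 4/25 + 4/25 → 8/25
merge 13/75 + 6/25 → 31/75
merge 4/15 + 8/25 → 44/75
merge 31/75 + 44/75 → 1
L = 4/25 + 8/25 + 31/75 + 44/75 + 1 = 62/25 = 2.48 bits/symbol.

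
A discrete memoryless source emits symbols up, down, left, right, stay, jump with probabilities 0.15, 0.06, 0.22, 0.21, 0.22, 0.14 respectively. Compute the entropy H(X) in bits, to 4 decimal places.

H = −Σ pᵢ log₂ pᵢ.
−0.15·log₂(0.15) = 0.4105
−0.06·log₂(0.06) = 0.2435
−0.22·log₂(0.22) = 0.4806
−0.21·log₂(0.21) = 0.4728
−0.22·log₂(0.22) = 0.4806
−0.14·log₂(0.14) = 0.3971
Sum ≈ 2.4852 → 2.4852 bits.

2.4852 bits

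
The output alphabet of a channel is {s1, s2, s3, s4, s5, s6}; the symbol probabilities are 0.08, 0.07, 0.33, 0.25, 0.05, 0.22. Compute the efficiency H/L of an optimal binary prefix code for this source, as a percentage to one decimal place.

Entropy H = −Σ p log₂ p ≈ 2.2846 bits.
Huffman merges: 1/20+7/100→3/25; 2/25+3/25→1/5; 1/5+11/50→21/50; 1/4+33/100→29/50; 21/50+29/50→1. L = 58/25 ≈ 2.3200.
Efficiency = H/L = 2.2846/2.3200 = 98.5%.

98.5%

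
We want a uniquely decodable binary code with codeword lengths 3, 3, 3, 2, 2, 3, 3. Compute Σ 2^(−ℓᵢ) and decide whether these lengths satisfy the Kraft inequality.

With common denominator 2^3 = 8: Σ 2^(−ℓᵢ) = 1/8 + 1/8 + 1/8 + 2/8 + 2/8 + 1/8 + 1/8 = 9/8 = 1.125.
Kraft's inequality requires Σ ≤ 1; here Σ = 1.125 > 1, so no such prefix code exists.

1.125; no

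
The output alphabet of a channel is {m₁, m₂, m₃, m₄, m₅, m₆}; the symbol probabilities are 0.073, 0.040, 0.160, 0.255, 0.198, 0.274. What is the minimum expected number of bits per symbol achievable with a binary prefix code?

2.386 bits/symbol

Repeatedly combine the two least-probable nodes; the expected code length is the sum of the merged weights.
merge 1/25 + 73/1000 → 113/1000
merge 113/1000 + 4/25 → 273/1000
merge 99/500 + 51/200 → 453/1000
merge 273/1000 + 137/500 → 547/1000
merge 453/1000 + 547/1000 → 1
L = 113/1000 + 273/1000 + 453/1000 + 547/1000 + 1 = 1193/500 = 2.386 bits/symbol.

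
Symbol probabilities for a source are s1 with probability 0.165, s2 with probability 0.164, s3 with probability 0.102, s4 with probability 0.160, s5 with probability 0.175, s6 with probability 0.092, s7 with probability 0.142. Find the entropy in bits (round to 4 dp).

H = −Σ pᵢ log₂ pᵢ.
−0.165·log₂(0.165) = 0.4289
−0.164·log₂(0.164) = 0.4278
−0.102·log₂(0.102) = 0.3359
−0.160·log₂(0.160) = 0.4230
−0.175·log₂(0.175) = 0.4401
−0.092·log₂(0.092) = 0.3167
−0.142·log₂(0.142) = 0.3999
Sum ≈ 2.7722 → 2.7722 bits.

2.7722 bits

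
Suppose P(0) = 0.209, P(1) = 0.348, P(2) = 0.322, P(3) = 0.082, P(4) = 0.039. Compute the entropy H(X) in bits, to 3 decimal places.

H = −Σ pᵢ log₂ pᵢ.
−0.209·log₂(0.209) = 0.4720
−0.348·log₂(0.348) = 0.5299
−0.322·log₂(0.322) = 0.5264
−0.082·log₂(0.082) = 0.2959
−0.039·log₂(0.039) = 0.1825
Sum ≈ 2.0068 → 2.007 bits.

2.007 bits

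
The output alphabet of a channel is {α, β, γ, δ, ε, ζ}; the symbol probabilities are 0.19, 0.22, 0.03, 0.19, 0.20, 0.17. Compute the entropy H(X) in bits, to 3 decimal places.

H = −Σ pᵢ log₂ pᵢ.
−0.19·log₂(0.19) = 0.4552
−0.22·log₂(0.22) = 0.4806
−0.03·log₂(0.03) = 0.1518
−0.19·log₂(0.19) = 0.4552
−0.20·log₂(0.20) = 0.4644
−0.17·log₂(0.17) = 0.4346
Sum ≈ 2.4418 → 2.442 bits.

2.442 bits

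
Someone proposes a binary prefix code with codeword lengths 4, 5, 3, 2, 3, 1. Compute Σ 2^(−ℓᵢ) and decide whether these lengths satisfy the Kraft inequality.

1.09375; no

With common denominator 2^5 = 32: Σ 2^(−ℓᵢ) = 2/32 + 1/32 + 4/32 + 8/32 + 4/32 + 16/32 = 35/32 = 1.09375.
Kraft's inequality requires Σ ≤ 1; here Σ = 1.09375 > 1, so no such prefix code exists.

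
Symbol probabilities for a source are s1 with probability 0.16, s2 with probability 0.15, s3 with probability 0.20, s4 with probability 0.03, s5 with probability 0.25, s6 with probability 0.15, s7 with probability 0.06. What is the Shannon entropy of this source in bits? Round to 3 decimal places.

2.604 bits

H = −Σ pᵢ log₂ pᵢ.
−0.16·log₂(0.16) = 0.4230
−0.15·log₂(0.15) = 0.4105
−0.20·log₂(0.20) = 0.4644
−0.03·log₂(0.03) = 0.1518
−0.25·log₂(0.25) = 0.5000
−0.15·log₂(0.15) = 0.4105
−0.06·log₂(0.06) = 0.2435
Sum ≈ 2.6038 → 2.604 bits.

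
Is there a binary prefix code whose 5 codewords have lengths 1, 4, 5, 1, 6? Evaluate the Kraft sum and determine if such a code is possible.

With common denominator 2^6 = 64: Σ 2^(−ℓᵢ) = 32/64 + 4/64 + 2/64 + 32/64 + 1/64 = 71/64 = 1.109375.
Kraft's inequality requires Σ ≤ 1; here Σ = 1.109375 > 1, so no such prefix code exists.

1.109375; no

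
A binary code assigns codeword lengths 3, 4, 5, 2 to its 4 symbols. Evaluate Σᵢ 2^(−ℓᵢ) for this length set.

0.46875

With common denominator 2^5 = 32: Σ 2^(−ℓᵢ) = 4/32 + 2/32 + 1/32 + 8/32 = 15/32 = 0.46875.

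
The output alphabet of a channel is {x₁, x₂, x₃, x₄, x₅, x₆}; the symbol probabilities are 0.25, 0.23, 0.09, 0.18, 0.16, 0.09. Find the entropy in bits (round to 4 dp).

2.4813 bits

H = −Σ pᵢ log₂ pᵢ.
−0.25·log₂(0.25) = 0.5000
−0.23·log₂(0.23) = 0.4877
−0.09·log₂(0.09) = 0.3127
−0.18·log₂(0.18) = 0.4453
−0.16·log₂(0.16) = 0.4230
−0.09·log₂(0.09) = 0.3127
Sum ≈ 2.4813 → 2.4813 bits.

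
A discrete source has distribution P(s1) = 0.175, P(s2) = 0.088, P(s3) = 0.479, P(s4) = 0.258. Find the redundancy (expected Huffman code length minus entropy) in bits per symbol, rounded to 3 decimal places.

0.022 bits

Entropy H = −Σ p log₂ p ≈ 1.7615 bits.
Huffman merges: 11/125+7/40→263/1000; 129/500+263/1000→521/1000; 479/1000+521/1000→1. L = 223/125 ≈ 1.7840.
L − H = 1.7840 − 1.7615 = 0.022 bits.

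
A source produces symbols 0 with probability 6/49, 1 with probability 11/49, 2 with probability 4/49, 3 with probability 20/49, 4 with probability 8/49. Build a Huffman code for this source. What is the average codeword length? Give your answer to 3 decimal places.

Repeatedly combine the two least-probable nodes; the expected code length is the sum of the merged weights.
merge 4/49 + 6/49 → 10/49
merge 8/49 + 10/49 → 18/49
merge 11/49 + 18/49 → 29/49
merge 20/49 + 29/49 → 1
L = 10/49 + 18/49 + 29/49 + 1 = 106/49 ≈ 2.163 bits/symbol.

2.163 bits/symbol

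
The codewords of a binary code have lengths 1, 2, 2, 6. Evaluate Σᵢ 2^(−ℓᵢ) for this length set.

1.015625

With common denominator 2^6 = 64: Σ 2^(−ℓᵢ) = 32/64 + 16/64 + 16/64 + 1/64 = 65/64 = 1.015625.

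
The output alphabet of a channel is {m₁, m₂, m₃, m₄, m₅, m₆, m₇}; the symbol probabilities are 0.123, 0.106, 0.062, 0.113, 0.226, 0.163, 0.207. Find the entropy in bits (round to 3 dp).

2.701 bits

H = −Σ pᵢ log₂ pᵢ.
−0.123·log₂(0.123) = 0.3719
−0.106·log₂(0.106) = 0.3432
−0.062·log₂(0.062) = 0.2487
−0.113·log₂(0.113) = 0.3555
−0.226·log₂(0.226) = 0.4849
−0.163·log₂(0.163) = 0.4266
−0.207·log₂(0.207) = 0.4704
Sum ≈ 2.7011 → 2.701 bits.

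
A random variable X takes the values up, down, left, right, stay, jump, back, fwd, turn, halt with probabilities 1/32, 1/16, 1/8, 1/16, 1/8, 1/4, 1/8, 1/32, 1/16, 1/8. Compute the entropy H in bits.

Each probability is a power of 1/2, so log₂(1/p) is an integer.
H = Σ p·log₂(1/p) = 1/32·5 + 1/16·4 + 1/8·3 + 1/16·4 + 1/8·3 + 1/4·2 + 1/8·3 + 1/32·5 + 1/16·4 + 1/8·3 = 3.0625 bits.

3.0625 bits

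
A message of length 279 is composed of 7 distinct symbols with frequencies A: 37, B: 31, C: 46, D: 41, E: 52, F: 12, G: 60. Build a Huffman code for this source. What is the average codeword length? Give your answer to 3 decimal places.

Probabilities are the counts divided by 279.
Repeatedly combine the two least-probable nodes; the expected code length is the sum of the merged weights.
merge 4/93 + 1/9 → 43/279
merge 37/279 + 41/279 → 26/93
merge 43/279 + 46/279 → 89/279
merge 52/279 + 20/93 → 112/279
merge 26/93 + 89/279 → 167/279
merge 112/279 + 167/279 → 1
L = 43/279 + 26/93 + 89/279 + 112/279 + 167/279 + 1 = 256/93 ≈ 2.753 bits/symbol.

2.753 bits/symbol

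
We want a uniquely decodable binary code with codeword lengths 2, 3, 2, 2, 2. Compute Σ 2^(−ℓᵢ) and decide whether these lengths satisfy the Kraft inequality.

With common denominator 2^3 = 8: Σ 2^(−ℓᵢ) = 2/8 + 1/8 + 2/8 + 2/8 + 2/8 = 9/8 = 1.125.
Kraft's inequality requires Σ ≤ 1; here Σ = 1.125 > 1, so no such prefix code exists.

1.125; no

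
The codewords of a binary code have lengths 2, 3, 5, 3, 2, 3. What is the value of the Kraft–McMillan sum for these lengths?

With common denominator 2^5 = 32: Σ 2^(−ℓᵢ) = 8/32 + 4/32 + 1/32 + 4/32 + 8/32 + 4/32 = 29/32 = 0.90625.

0.90625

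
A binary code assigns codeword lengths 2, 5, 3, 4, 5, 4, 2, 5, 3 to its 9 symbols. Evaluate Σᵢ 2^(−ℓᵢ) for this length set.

With common denominator 2^5 = 32: Σ 2^(−ℓᵢ) = 8/32 + 1/32 + 4/32 + 2/32 + 1/32 + 2/32 + 8/32 + 1/32 + 4/32 = 31/32 = 0.96875.

0.96875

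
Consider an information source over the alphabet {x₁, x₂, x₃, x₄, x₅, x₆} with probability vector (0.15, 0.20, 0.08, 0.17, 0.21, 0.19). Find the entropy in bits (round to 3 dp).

2.529 bits

H = −Σ pᵢ log₂ pᵢ.
−0.15·log₂(0.15) = 0.4105
−0.20·log₂(0.20) = 0.4644
−0.08·log₂(0.08) = 0.2915
−0.17·log₂(0.17) = 0.4346
−0.21·log₂(0.21) = 0.4728
−0.19·log₂(0.19) = 0.4552
Sum ≈ 2.5291 → 2.529 bits.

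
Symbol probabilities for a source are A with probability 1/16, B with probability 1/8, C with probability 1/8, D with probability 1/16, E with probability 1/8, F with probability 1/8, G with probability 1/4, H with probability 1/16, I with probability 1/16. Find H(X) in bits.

Each probability is a power of 1/2, so log₂(1/p) is an integer.
H = Σ p·log₂(1/p) = 1/16·4 + 1/8·3 + 1/8·3 + 1/16·4 + 1/8·3 + 1/8·3 + 1/4·2 + 1/16·4 + 1/16·4 = 3 bits.

3 bits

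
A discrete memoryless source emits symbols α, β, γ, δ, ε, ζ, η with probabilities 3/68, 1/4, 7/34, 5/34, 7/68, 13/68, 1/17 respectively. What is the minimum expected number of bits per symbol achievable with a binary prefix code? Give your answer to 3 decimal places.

2.647 bits/symbol

Repeatedly combine the two least-probable nodes; the expected code length is the sum of the merged weights.
merge 3/68 + 1/17 → 7/68
merge 7/68 + 7/68 → 7/34
merge 5/34 + 13/68 → 23/68
merge 7/34 + 7/34 → 7/17
merge 1/4 + 23/68 → 10/17
merge 7/17 + 10/17 → 1
L = 7/68 + 7/34 + 23/68 + 7/17 + 10/17 + 1 = 45/17 ≈ 2.647 bits/symbol.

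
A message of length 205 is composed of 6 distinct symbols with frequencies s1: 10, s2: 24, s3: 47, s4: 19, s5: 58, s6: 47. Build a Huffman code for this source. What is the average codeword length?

2.4 bits/symbol

Probabilities are the counts divided by 205.
Repeatedly combine the two least-probable nodes; the expected code length is the sum of the merged weights.
merge 2/41 + 19/205 → 29/205
merge 24/205 + 29/205 → 53/205
merge 47/205 + 47/205 → 94/205
merge 53/205 + 58/205 → 111/205
merge 94/205 + 111/205 → 1
L = 29/205 + 53/205 + 94/205 + 111/205 + 1 = 12/5 = 2.4 bits/symbol.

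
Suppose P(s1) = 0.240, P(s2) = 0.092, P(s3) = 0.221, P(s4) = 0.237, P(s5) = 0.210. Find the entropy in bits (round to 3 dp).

2.257 bits

H = −Σ pᵢ log₂ pᵢ.
−0.240·log₂(0.240) = 0.4941
−0.092·log₂(0.092) = 0.3167
−0.221·log₂(0.221) = 0.4813
−0.237·log₂(0.237) = 0.4923
−0.210·log₂(0.210) = 0.4728
Sum ≈ 2.2572 → 2.257 bits.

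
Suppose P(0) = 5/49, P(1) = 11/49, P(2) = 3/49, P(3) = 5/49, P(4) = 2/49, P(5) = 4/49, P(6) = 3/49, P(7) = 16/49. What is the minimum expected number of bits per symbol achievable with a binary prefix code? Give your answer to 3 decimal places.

Repeatedly combine the two least-probable nodes; the expected code length is the sum of the merged weights.
merge 2/49 + 3/49 → 5/49
merge 3/49 + 4/49 → 1/7
merge 5/49 + 5/49 → 10/49
merge 5/49 + 1/7 → 12/49
merge 10/49 + 11/49 → 3/7
merge 12/49 + 16/49 → 4/7
merge 3/7 + 4/7 → 1
L = 5/49 + 1/7 + 10/49 + 12/49 + 3/7 + 4/7 + 1 = 132/49 ≈ 2.694 bits/symbol.

2.694 bits/symbol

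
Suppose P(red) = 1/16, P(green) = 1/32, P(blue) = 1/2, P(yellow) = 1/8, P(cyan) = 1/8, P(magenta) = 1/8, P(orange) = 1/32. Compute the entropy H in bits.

2.1875 bits

Each probability is a power of 1/2, so log₂(1/p) is an integer.
H = Σ p·log₂(1/p) = 1/16·4 + 1/32·5 + 1/2·1 + 1/8·3 + 1/8·3 + 1/8·3 + 1/32·5 = 2.1875 bits.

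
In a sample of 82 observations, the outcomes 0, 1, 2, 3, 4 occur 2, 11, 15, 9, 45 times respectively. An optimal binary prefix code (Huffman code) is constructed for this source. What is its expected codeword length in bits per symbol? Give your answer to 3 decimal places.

Probabilities are the counts divided by 82.
Repeatedly combine the two least-probable nodes; the expected code length is the sum of the merged weights.
merge 1/41 + 9/82 → 11/82
merge 11/82 + 11/82 → 11/41
merge 15/82 + 11/41 → 37/82
merge 37/82 + 45/82 → 1
L = 11/82 + 11/41 + 37/82 + 1 = 76/41 ≈ 1.854 bits/symbol.

1.854 bits/symbol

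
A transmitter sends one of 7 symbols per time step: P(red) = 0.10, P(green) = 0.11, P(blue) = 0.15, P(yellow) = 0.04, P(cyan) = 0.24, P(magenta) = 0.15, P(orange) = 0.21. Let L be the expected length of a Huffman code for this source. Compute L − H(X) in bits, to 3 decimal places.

Entropy H = −Σ p log₂ p ≈ 2.6563 bits.
Huffman merges: 1/25+1/10→7/50; 11/100+7/50→1/4; 3/20+3/20→3/10; 21/100+6/25→9/20; 1/4+3/10→11/20; 9/20+11/20→1. L = 269/100 ≈ 2.6900.
L − H = 2.6900 − 2.6563 = 0.034 bits.

0.034 bits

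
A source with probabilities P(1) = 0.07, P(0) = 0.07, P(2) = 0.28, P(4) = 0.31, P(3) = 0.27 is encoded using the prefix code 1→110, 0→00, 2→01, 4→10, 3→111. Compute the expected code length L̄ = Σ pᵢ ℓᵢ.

2.34 bits/symbol

L̄ = Σ pᵢ·ℓᵢ = 0.07·3 + 0.07·2 + 0.28·2 + 0.31·2 + 0.27·3 = 2.34 bits/symbol.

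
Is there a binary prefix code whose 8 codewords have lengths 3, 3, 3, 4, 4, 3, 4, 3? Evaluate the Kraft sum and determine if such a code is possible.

With common denominator 2^4 = 16: Σ 2^(−ℓᵢ) = 2/16 + 2/16 + 2/16 + 1/16 + 1/16 + 2/16 + 1/16 + 2/16 = 13/16 = 0.8125.
Kraft's inequality requires Σ ≤ 1; here Σ = 0.8125 ≤ 1, so such a prefix code exists.

0.8125; yes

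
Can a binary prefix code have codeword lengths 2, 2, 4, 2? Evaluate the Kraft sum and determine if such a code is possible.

With common denominator 2^4 = 16: Σ 2^(−ℓᵢ) = 4/16 + 4/16 + 1/16 + 4/16 = 13/16 = 0.8125.
Kraft's inequality requires Σ ≤ 1; here Σ = 0.8125 ≤ 1, so such a prefix code exists.

0.8125; yes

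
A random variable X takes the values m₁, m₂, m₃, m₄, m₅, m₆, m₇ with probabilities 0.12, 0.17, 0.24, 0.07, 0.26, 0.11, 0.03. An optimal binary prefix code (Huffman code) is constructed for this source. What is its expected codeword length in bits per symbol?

Repeatedly combine the two least-probable nodes; the expected code length is the sum of the merged weights.
merge 3/100 + 7/100 → 1/10
merge 1/10 + 11/100 → 21/100
merge 3/25 + 17/100 → 29/100
merge 21/100 + 6/25 → 9/20
merge 13/50 + 29/100 → 11/20
merge 9/20 + 11/20 → 1
L = 1/10 + 21/100 + 29/100 + 9/20 + 11/20 + 1 = 13/5 = 2.6 bits/symbol.

2.6 bits/symbol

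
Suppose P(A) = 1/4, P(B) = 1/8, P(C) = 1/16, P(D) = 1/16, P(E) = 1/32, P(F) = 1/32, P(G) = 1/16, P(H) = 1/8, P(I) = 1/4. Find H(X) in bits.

2.8125 bits

Each probability is a power of 1/2, so log₂(1/p) is an integer.
H = Σ p·log₂(1/p) = 1/4·2 + 1/8·3 + 1/16·4 + 1/16·4 + 1/32·5 + 1/32·5 + 1/16·4 + 1/8·3 + 1/4·2 = 2.8125 bits.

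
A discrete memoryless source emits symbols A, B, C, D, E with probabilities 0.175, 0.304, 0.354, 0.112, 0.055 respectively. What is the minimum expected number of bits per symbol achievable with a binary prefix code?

2.155 bits/symbol

Repeatedly combine the two least-probable nodes; the expected code length is the sum of the merged weights.
merge 11/200 + 14/125 → 167/1000
merge 167/1000 + 7/40 → 171/500
merge 38/125 + 171/500 → 323/500
merge 177/500 + 323/500 → 1
L = 167/1000 + 171/500 + 323/500 + 1 = 431/200 = 2.155 bits/symbol.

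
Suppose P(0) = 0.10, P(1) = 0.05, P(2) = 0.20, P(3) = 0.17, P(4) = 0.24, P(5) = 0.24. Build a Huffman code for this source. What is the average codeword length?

Repeatedly combine the two least-probable nodes; the expected code length is the sum of the merged weights.
merge 1/20 + 1/10 → 3/20
merge 3/20 + 17/100 → 8/25
merge 1/5 + 6/25 → 11/25
merge 6/25 + 8/25 → 14/25
merge 11/25 + 14/25 → 1
L = 3/20 + 8/25 + 11/25 + 14/25 + 1 = 247/100 = 2.47 bits/symbol.

2.47 bits/symbol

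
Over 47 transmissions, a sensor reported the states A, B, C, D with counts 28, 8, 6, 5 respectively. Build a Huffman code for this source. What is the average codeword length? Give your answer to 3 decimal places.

1.638 bits/symbol

Probabilities are the counts divided by 47.
Repeatedly combine the two least-probable nodes; the expected code length is the sum of the merged weights.
merge 5/47 + 6/47 → 11/47
merge 8/47 + 11/47 → 19/47
merge 19/47 + 28/47 → 1
L = 11/47 + 19/47 + 1 = 77/47 ≈ 1.638 bits/symbol.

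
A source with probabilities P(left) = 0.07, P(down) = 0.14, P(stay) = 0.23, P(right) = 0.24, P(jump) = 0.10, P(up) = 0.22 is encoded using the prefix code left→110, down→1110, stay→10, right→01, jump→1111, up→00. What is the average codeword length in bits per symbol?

2.55 bits/symbol

L̄ = Σ pᵢ·ℓᵢ = 0.07·3 + 0.14·4 + 0.23·2 + 0.24·2 + 0.10·4 + 0.22·2 = 2.55 bits/symbol.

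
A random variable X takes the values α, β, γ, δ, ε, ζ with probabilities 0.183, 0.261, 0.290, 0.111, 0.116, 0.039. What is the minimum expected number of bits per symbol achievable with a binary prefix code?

Repeatedly combine the two least-probable nodes; the expected code length is the sum of the merged weights.
merge 39/1000 + 111/1000 → 3/20
merge 29/250 + 3/20 → 133/500
merge 183/1000 + 261/1000 → 111/250
merge 133/500 + 29/100 → 139/250
merge 111/250 + 139/250 → 1
L = 3/20 + 133/500 + 111/250 + 139/250 + 1 = 302/125 = 2.416 bits/symbol.

2.416 bits/symbol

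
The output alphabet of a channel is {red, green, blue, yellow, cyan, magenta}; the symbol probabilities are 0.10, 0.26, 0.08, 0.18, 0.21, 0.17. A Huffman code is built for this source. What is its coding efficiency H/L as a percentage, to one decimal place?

98.1%

Entropy H = −Σ p log₂ p ≈ 2.4817 bits.
Huffman merges: 2/25+1/10→9/50; 17/100+9/50→7/20; 9/50+21/100→39/100; 13/50+7/20→61/100; 39/100+61/100→1. L = 253/100 ≈ 2.5300.
Efficiency = H/L = 2.4817/2.5300 = 98.1%.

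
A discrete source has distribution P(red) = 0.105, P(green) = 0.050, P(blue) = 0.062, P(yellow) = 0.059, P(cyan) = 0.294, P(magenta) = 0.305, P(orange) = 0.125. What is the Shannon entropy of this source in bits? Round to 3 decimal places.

2.464 bits

H = −Σ pᵢ log₂ pᵢ.
−0.105·log₂(0.105) = 0.3414
−0.050·log₂(0.050) = 0.2161
−0.062·log₂(0.062) = 0.2487
−0.059·log₂(0.059) = 0.2409
−0.294·log₂(0.294) = 0.5192
−0.305·log₂(0.305) = 0.5225
−0.125·log₂(0.125) = 0.3750
Sum ≈ 2.4639 → 2.464 bits.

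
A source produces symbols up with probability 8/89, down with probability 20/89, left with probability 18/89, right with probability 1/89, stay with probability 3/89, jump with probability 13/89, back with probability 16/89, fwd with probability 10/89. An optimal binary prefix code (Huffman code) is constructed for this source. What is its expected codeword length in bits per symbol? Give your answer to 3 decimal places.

2.753 bits/symbol

Repeatedly combine the two least-probable nodes; the expected code length is the sum of the merged weights.
merge 1/89 + 3/89 → 4/89
merge 4/89 + 8/89 → 12/89
merge 10/89 + 12/89 → 22/89
merge 13/89 + 16/89 → 29/89
merge 18/89 + 20/89 → 38/89
merge 22/89 + 29/89 → 51/89
merge 38/89 + 51/89 → 1
L = 4/89 + 12/89 + 22/89 + 29/89 + 38/89 + 51/89 + 1 = 245/89 ≈ 2.753 bits/symbol.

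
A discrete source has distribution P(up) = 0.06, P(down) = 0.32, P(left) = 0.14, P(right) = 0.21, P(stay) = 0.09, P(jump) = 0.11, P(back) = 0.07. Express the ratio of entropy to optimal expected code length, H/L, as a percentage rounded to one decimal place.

98.9%

Entropy H = −Σ p log₂ p ≈ 2.5710 bits.
Huffman merges: 3/50+7/100→13/100; 9/100+11/100→1/5; 13/100+7/50→27/100; 1/5+21/100→41/100; 27/100+8/25→59/100; 41/100+59/100→1. L = 13/5 ≈ 2.6000.
Efficiency = H/L = 2.5710/2.6000 = 98.9%.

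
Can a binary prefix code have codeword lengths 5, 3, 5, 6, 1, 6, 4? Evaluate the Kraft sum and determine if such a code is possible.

0.78125; yes

With common denominator 2^6 = 64: Σ 2^(−ℓᵢ) = 2/64 + 8/64 + 2/64 + 1/64 + 32/64 + 1/64 + 4/64 = 50/64 = 0.78125.
Kraft's inequality requires Σ ≤ 1; here Σ = 0.78125 ≤ 1, so such a prefix code exists.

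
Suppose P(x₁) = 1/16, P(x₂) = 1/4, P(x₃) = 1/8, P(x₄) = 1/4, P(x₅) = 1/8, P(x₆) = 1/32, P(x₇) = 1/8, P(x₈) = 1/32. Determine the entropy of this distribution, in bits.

Each probability is a power of 1/2, so log₂(1/p) is an integer.
H = Σ p·log₂(1/p) = 1/16·4 + 1/4·2 + 1/8·3 + 1/4·2 + 1/8·3 + 1/32·5 + 1/8·3 + 1/32·5 = 2.6875 bits.

2.6875 bits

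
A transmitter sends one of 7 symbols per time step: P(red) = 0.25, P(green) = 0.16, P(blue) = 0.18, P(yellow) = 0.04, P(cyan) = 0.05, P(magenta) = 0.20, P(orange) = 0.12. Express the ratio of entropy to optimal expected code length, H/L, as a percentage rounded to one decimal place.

Entropy H = −Σ p log₂ p ≈ 2.6016 bits.
Huffman merges: 1/25+1/20→9/100; 9/100+3/25→21/100; 4/25+9/50→17/50; 1/5+21/100→41/100; 1/4+17/50→59/100; 41/100+59/100→1. L = 66/25 ≈ 2.6400.
Efficiency = H/L = 2.6016/2.6400 = 98.5%.

98.5%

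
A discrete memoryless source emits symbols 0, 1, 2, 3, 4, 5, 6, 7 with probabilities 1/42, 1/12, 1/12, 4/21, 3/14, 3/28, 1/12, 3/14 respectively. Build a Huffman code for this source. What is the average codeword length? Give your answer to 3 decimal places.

Repeatedly combine the two least-probable nodes; the expected code length is the sum of the merged weights.
merge 1/42 + 1/12 → 3/28
merge 1/12 + 1/12 → 1/6
merge 3/28 + 3/28 → 3/14
merge 1/6 + 4/21 → 5/14
merge 3/14 + 3/14 → 3/7
merge 3/14 + 5/14 → 4/7
merge 3/7 + 4/7 → 1
L = 3/28 + 1/6 + 3/14 + 5/14 + 3/7 + 4/7 + 1 = 239/84 ≈ 2.845 bits/symbol.

2.845 bits/symbol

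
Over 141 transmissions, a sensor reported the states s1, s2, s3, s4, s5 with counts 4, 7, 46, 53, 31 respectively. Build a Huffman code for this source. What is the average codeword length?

Probabilities are the counts divided by 141.
Repeatedly combine the two least-probable nodes; the expected code length is the sum of the merged weights.
merge 4/141 + 7/141 → 11/141
merge 11/141 + 31/141 → 14/47
merge 14/47 + 46/141 → 88/141
merge 53/141 + 88/141 → 1
L = 11/141 + 14/47 + 88/141 + 1 = 2 bits/symbol.

2 bits/symbol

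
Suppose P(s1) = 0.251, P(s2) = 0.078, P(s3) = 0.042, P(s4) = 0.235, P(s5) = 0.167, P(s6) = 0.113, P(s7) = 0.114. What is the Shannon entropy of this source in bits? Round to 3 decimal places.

2.614 bits

H = −Σ pᵢ log₂ pᵢ.
−0.251·log₂(0.251) = 0.5006
−0.078·log₂(0.078) = 0.2871
−0.042·log₂(0.042) = 0.1921
−0.235·log₂(0.235) = 0.4910
−0.167·log₂(0.167) = 0.4312
−0.113·log₂(0.113) = 0.3555
−0.114·log₂(0.114) = 0.3571
Sum ≈ 2.6145 → 2.614 bits.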